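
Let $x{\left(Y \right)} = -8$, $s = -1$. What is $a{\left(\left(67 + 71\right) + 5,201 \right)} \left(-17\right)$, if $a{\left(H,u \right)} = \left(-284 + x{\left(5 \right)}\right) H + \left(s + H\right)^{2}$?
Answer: $367064$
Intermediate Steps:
$a{\left(H,u \right)} = \left(-1 + H\right)^{2} - 292 H$ ($a{\left(H,u \right)} = \left(-284 - 8\right) H + \left(-1 + H\right)^{2} = - 292 H + \left(-1 + H\right)^{2} = \left(-1 + H\right)^{2} - 292 H$)
$a{\left(\left(67 + 71\right) + 5,201 \right)} \left(-17\right) = \left(\left(-1 + \left(\left(67 + 71\right) + 5\right)\right)^{2} - 292 \left(\left(67 + 71\right) + 5\right)\right) \left(-17\right) = \left(\left(-1 + \left(138 + 5\right)\right)^{2} - 292 \left(138 + 5\right)\right) \left(-17\right) = \left(\left(-1 + 143\right)^{2} - 41756\right) \left(-17\right) = \left(142^{2} - 41756\right) \left(-17\right) = \left(20164 - 41756\right) \left(-17\right) = \left(-21592\right) \left(-17\right) = 367064$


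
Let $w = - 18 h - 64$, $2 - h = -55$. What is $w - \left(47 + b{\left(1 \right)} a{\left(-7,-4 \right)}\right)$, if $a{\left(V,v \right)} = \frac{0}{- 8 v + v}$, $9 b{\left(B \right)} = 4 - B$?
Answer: $-1137$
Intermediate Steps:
$h = 57$ ($h = 2 - -55 = 2 + 55 = 57$)
$b{\left(B \right)} = \frac{4}{9} - \frac{B}{9}$ ($b{\left(B \right)} = \frac{4 - B}{9} = \frac{4}{9} - \frac{B}{9}$)
$a{\left(V,v \right)} = 0$ ($a{\left(V,v \right)} = \frac{0}{\left(-7\right) v} = 0 \left(- \frac{1}{7 v}\right) = 0$)
$w = -1090$ ($w = \left(-18\right) 57 - 64 = -1026 - 64 = -1090$)
$w - \left(47 + b{\left(1 \right)} a{\left(-7,-4 \right)}\right) = -1090 - \left(47 + \left(\frac{4}{9} - \frac{1}{9}\right) 0\right) = -1090 - \left(47 + \frac{1}{3} \cdot 0\right) = -1090 - \left(47 + 0\right) = -1090 - 47 = -1137$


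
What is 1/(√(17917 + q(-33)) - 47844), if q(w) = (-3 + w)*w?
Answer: -47844/2289029231 - √19105/2289029231 ≈ -2.0962e-5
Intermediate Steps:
q(w) = w*(-3 + w)
1/(√(17917 + q(-33)) - 47844) = 1/(√(17917 - 33*(-3 - 33)) - 47844) = 1/(√(17917 - 33*(-36)) - 47844) = 1/(√(17917 + 1188) - 47844) = 1/(√19105 - 47844) = 1/(-47844 + √19105)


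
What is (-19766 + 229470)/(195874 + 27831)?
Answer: 209704/223705 ≈ 0.93741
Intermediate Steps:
(-19766 + 229470)/(195874 + 27831) = 209704/223705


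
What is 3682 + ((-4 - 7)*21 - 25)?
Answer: 3426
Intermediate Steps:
3682 + ((-4 - 7)*21 - 25) = 3682 + (-11*21 - 25) = 3682 + (-231 - 25) = 3682 - 256 = 3426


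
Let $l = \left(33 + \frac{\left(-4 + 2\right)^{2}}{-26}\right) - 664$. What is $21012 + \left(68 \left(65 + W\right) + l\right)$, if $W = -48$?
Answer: $\frac{279979}{13} \approx 21537.0$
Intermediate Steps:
$l = - \frac{8205}{13}$ ($l = \left(33 + \left(-2\right)^{2} \left(- \frac{1}{26}\right)\right) - 664 = \left(33 + 4 \left(- \frac{1}{26}\right)\right) - 664 = \left(33 - \frac{2}{13}\right) - 664 = \frac{427}{13} - 664 = - \frac{8205}{13} \approx -631.15$)
$21012 + \left(68 \left(65 + W\right) + l\right) = 21012 - \left(\frac{8205}{13} - 68 \left(65 - 48\right)\right) = 21012 + \left(68 \cdot 17 - \frac{8205}{13}\right) = 21012 + \left(1156 - \frac{8205}{13}\right) = 21012 + \frac{6823}{13} = \frac{279979}{13}$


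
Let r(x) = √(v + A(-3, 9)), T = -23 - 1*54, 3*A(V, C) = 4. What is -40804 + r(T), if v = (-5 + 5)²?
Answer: -40804 + 2*√3/3 ≈ -40803.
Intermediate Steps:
A(V, C) = 4/3 (A(V, C) = (⅓)*4 = 4/3)
T = -77 (T = -23 - 54 = -77)
v = 0 (v = 0² = 0)
r(x) = 2*√3/3 (r(x) = √(0 + 4/3) = √(4/3) = 2*√3/3)
-40804 + r(T) = -40804 + 2*√3/3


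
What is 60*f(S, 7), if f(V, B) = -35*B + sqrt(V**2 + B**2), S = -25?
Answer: -14700 + 60*sqrt(674) ≈ -13142.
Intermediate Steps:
f(V, B) = sqrt(B**2 + V**2) - 35*B (f(V, B) = -35*B + sqrt(B**2 + V**2) = sqrt(B**2 + V**2) - 35*B)
60*f(S, 7) = 60*(sqrt(7**2 + (-25)**2) - 35*7) = 60*(sqrt(49 + 625) - 245) = 60*(sqrt(674) - 245) = 60*(-245 + sqrt(674)) = -14700 + 60*sqrt(674)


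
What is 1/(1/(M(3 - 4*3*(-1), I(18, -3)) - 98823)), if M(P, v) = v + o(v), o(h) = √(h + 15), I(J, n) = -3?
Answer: -98826 + 2*√3 ≈ -98823.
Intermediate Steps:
o(h) = √(15 + h)
M(P, v) = v + √(15 + v)
1/(1/(M(3 - 4*3*(-1), I(18, -3)) - 98823)) = 1/(1/((-3 + √(15 - 3)) - 98823)) = 1/(1/((-3 + √12) - 98823)) = 1/(1/((-3 + 2*√3) - 98823)) = 1/(1/(-98826 + 2*√3)) = -98826 + 2*√3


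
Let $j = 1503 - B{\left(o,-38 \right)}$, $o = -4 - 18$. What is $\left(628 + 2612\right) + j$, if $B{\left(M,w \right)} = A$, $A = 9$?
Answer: $4734$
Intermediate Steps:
$o = -22$
$B{\left(M,w \right)} = 9$
$j = 1494$ ($j = 1503 - 9 = 1494$)
$\left(628 + 2612\right) + j = \left(628 + 2612\right) + 1494 = 3240 + 1494 = 4734$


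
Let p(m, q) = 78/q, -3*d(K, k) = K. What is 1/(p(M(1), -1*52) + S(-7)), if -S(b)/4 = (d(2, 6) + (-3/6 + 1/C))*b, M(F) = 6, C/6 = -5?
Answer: -10/351 ≈ -0.028490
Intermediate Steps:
C = -30 (C = 6*(-5) = -30)
d(K, k) = -K/3
S(b) = 24*b/5 (S(b) = -4*(-⅓*2 + (-3/6 + 1/(-30)))*b = -4*(-⅔ + (-3*⅙ + 1*(-1/30)))*b = -4*(-⅔ + (-½ - 1/30))*b = -4*(-⅔ - 8/15)*b = -(-24)*b/5 = 24*b/5)
1/(p(M(1), -1*52) + S(-7)) = 1/(78/((-1*52)) + (24/5)*(-7)) = 1/(78/(-52) - 168/5) = 1/(78*(-1/52) - 168/5) = 1/(-3/2 - 168/5) = 1/(-351/10) = -10/351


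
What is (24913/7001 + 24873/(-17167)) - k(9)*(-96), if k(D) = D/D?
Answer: 11791417630/120186167 ≈ 98.110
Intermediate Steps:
k(D) = 1
(24913/7001 + 24873/(-17167)) - k(9)*(-96) = (24913/7001 + 24873/(-17167)) - (-96) = (24913*(1/7001) + 24873*(-1/17167)) - 1*(-96) = (24913/7001 - 24873/17167) + 96 = 253545598/120186167 + 96 = 11791417630/120186167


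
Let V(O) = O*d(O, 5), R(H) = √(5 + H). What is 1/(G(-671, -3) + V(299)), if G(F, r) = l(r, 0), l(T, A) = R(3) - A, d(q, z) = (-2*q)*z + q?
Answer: -804609/647395642873 - 2*√2/647395642873 ≈ -1.2428e-6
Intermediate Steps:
d(q, z) = q - 2*q*z (d(q, z) = -2*q*z + q = q - 2*q*z)
l(T, A) = -A + 2*√2 (l(T, A) = √(5 + 3) - A = √8 - A = 2*√2 - A = -A + 2*√2)
G(F, r) = 2*√2 (G(F, r) = -1*0 + 2*√2 = 0 + 2*√2 = 2*√2)
V(O) = -9*O² (V(O) = O*(O*(1 - 2*5)) = O*(O*(1 - 10)) = O*(O*(-9)) = O*(-9*O) = -9*O²)
1/(G(-671, -3) + V(299)) = 1/(2*√2 - 9*299²) = 1/(2*√2 - 9*89401) = 1/(2*√2 - 804609) = 1/(-804609 + 2*√2)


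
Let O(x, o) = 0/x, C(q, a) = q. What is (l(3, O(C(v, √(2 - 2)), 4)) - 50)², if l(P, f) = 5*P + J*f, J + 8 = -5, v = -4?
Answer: 1225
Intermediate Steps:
J = -13 (J = -8 - 5 = -13)
O(x, o) = 0
l(P, f) = -13*f + 5*P (l(P, f) = 5*P - 13*f = -13*f + 5*P)
(l(3, O(C(v, √(2 - 2)), 4)) - 50)² = ((-13*0 + 5*3) - 50)² = ((0 + 15) - 50)² = (15 - 50)² = (-35)² = 1225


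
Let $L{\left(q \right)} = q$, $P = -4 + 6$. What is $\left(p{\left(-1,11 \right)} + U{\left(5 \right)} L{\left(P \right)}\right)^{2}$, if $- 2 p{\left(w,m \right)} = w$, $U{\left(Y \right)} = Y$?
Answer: $\frac{441}{4} \approx 110.25$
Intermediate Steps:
$P = 2$
$p{\left(w,m \right)} = - \frac{w}{2}$
$\left(p{\left(-1,11 \right)} + U{\left(5 \right)} L{\left(P \right)}\right)^{2} = \left(\left(- \frac{1}{2}\right) \left(-1\right) + 5 \cdot 2\right)^{2} = \left(\frac{1}{2} + 10\right)^{2} = \left(\frac{21}{2}\right)^{2} = \frac{441}{4}$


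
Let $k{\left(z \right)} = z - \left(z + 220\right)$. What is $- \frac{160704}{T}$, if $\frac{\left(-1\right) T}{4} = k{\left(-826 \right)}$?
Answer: $- \frac{10044}{55} \approx -182.62$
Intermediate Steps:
$k{\left(z \right)} = -220$ ($k{\left(z \right)} = z - \left(220 + z\right) = -220$)
$T = 880$ ($T = \left(-4\right) \left(-220\right) = 880$)
$- \frac{160704}{T} = - \frac{160704}{880} = \left(-160704\right) \frac{1}{880} = - \frac{10044}{55}$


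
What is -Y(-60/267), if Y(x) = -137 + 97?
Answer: 40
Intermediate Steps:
Y(x) = -40
-Y(-60/267) = -1*(-40) = 40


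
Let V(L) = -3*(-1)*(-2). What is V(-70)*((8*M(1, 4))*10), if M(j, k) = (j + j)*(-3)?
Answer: 2880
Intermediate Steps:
M(j, k) = -6*j (M(j, k) = (2*j)*(-3) = -6*j)
V(L) = -6 (V(L) = 3*(-2) = -6)
V(-70)*((8*M(1, 4))*10) = -6*8*(-6*1)*10 = -6*8*(-6)*10 = -(-288)*10 = -6*(-480) = 2880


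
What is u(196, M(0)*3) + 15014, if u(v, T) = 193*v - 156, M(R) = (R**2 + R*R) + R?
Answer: 52686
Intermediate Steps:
M(R) = R + 2*R**2 (M(R) = (R**2 + R**2) + R = 2*R**2 + R = R + 2*R**2)
u(v, T) = -156 + 193*v
u(196, M(0)*3) + 15014 = (-156 + 193*196) + 15014 = (-156 + 37828) + 15014 = 37672 + 15014 = 52686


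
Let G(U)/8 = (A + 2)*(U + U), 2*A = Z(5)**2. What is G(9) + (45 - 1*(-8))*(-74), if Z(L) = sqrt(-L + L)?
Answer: -3634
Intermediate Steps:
Z(L) = 0 (Z(L) = sqrt(0) = 0)
A = 0 (A = (1/2)*0**2 = (1/2)*0 = 0)
G(U) = 32*U (G(U) = 8*((0 + 2)*(U + U)) = 8*(2*(2*U)) = 8*(4*U) = 32*U)
G(9) + (45 - 1*(-8))*(-74) = 32*9 + (45 - 1*(-8))*(-74) = 288 + (45 + 8)*(-74) = 288 + 53*(-74) = 288 - 3922 = -3634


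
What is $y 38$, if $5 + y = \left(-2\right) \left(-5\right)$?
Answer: $190$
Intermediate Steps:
$y = 5$ ($y = -5 - -10 = -5 + 10 = 5$)
$y 38 = 5 \cdot 38 = 190$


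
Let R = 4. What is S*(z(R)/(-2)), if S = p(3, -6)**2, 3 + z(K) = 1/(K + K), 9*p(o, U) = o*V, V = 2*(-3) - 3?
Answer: 207/16 ≈ 12.938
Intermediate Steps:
V = -9 (V = -6 - 3 = -9)
p(o, U) = -o (p(o, U) = (o*(-9))/9 = (-9*o)/9 = -o)
z(K) = -3 + 1/(2*K) (z(K) = -3 + 1/(K + K) = -3 + 1/(2*K))
S = 9 (S = (-1*3)**2 = (-3)**2 = 9)
S*(z(R)/(-2)) = 9*((-3 + (1/2)/4)/(-2)) = 9*((-3 + (1/2)*(1/4))*(-1/2)) = 9*((-3 + 1/8)*(-1/2)) = 9*(-23/8*(-1/2)) = 9*(23/16) = 207/16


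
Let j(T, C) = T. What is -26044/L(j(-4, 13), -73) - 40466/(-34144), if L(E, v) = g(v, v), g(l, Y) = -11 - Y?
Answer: -221684361/529232 ≈ -418.88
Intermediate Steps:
L(E, v) = -11 - v
-26044/L(j(-4, 13), -73) - 40466/(-34144) = -26044/(-11 - 1*(-73)) - 40466/(-34144) = -26044/(-11 + 73) - 40466*(-1/34144) = -26044/62 + 20233/17072 = -26044*1/62 + 20233/17072 = -13022/31 + 20233/17072 = -221684361/529232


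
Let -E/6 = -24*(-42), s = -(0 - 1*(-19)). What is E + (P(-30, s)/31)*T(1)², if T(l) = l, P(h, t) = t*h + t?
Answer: -186937/31 ≈ -6030.2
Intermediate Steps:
s = -19 (s = -(0 + 19) = -1*19 = -19)
P(h, t) = t + h*t (P(h, t) = h*t + t = t + h*t)
E = -6048 (E = -(-144)*(-42) = -6*1008 = -6048)
E + (P(-30, s)/31)*T(1)² = -6048 + (-19*(1 - 30)/31)*1² = -6048 + (-19*(-29)*(1/31))*1 = -6048 + (551*(1/31))*1 = -6048 + (551/31)*1 = -6048 + 551/31 = -186937/31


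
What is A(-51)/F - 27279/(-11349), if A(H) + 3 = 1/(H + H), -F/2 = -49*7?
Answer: 211698005/88234692 ≈ 2.3993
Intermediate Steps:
F = 686 (F = -(-98)*7 = -2*(-343) = 686)
A(H) = -3 + 1/(2*H) (A(H) = -3 + 1/(H + H) = -3 + 1/(2*H))
A(-51)/F - 27279/(-11349) = (-3 + (½)/(-51))/686 - 27279/(-11349) = (-3 + (½)*(-1/51))*(1/686) - 27279*(-1/11349) = (-3 - 1/102)*(1/686) + 3031/1261 = -307/102*1/686 + 3031/1261 = -307/69972 + 3031/1261 = 211698005/88234692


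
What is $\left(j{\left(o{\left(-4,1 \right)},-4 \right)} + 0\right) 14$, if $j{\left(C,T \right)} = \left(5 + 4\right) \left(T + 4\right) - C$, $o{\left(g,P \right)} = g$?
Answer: $56$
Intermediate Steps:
$j{\left(C,T \right)} = 36 - C + 9 T$ ($j{\left(C,T \right)} = 9 \left(4 + T\right) - C = \left(36 + 9 T\right) - C = 36 - C + 9 T$)
$\left(j{\left(o{\left(-4,1 \right)},-4 \right)} + 0\right) 14 = \left(\left(36 - -4 + 9 \left(-4\right)\right) + 0\right) 14 = \left(\left(36 + 4 - 36\right) + 0\right) 14 = \left(4 + 0\right) 14 = 4 \cdot 14 = 56$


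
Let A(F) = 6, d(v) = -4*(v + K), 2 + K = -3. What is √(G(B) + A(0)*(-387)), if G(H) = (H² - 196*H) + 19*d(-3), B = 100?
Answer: I*√11314 ≈ 106.37*I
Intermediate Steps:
K = -5 (K = -2 - 3 = -5)
d(v) = 20 - 4*v (d(v) = -4*(v - 5) = -4*(-5 + v) = 20 - 4*v)
G(H) = 608 + H² - 196*H (G(H) = (H² - 196*H) + 19*(20 - 4*(-3)) = (H² - 196*H) + 19*(20 + 12) = (H² - 196*H) + 19*32 = (H² - 196*H) + 608 = 608 + H² - 196*H)
√(G(B) + A(0)*(-387)) = √((608 + 100² - 196*100) + 6*(-387)) = √((608 + 10000 - 19600) - 2322) = √(-8992 - 2322) = √(-11314) = I*√11314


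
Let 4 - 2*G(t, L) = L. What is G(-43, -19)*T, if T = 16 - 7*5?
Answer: -437/2 ≈ -218.50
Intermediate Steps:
G(t, L) = 2 - L/2
T = -19 (T = 16 - 35 = -19)
G(-43, -19)*T = (2 - 1/2*(-19))*(-19) = (2 + 19/2)*(-19) = (23/2)*(-19) = -437/2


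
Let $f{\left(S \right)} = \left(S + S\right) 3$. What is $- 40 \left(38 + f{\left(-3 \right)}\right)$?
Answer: $-800$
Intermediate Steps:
$f{\left(S \right)} = 6 S$ ($f{\left(S \right)} = 2 S 3 = 6 S$)
$- 40 \left(38 + f{\left(-3 \right)}\right) = - 40 \left(38 + 6 \left(-3\right)\right) = - 40 \left(38 - 18\right) = \left(-40\right) 20 = -800$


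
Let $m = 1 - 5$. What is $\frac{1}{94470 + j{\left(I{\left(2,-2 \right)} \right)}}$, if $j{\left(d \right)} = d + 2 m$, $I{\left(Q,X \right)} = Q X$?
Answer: $\frac{1}{94458} \approx 1.0587 \cdot 10^{-5}$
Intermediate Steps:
$m = -4$
$j{\left(d \right)} = -8 + d$ ($j{\left(d \right)} = d + 2 \left(-4\right) = d - 8 = -8 + d$)
$\frac{1}{94470 + j{\left(I{\left(2,-2 \right)} \right)}} = \frac{1}{94470 + \left(-8 + 2 \left(-2\right)\right)} = \frac{1}{94470 - 12} = \frac{1}{94458}$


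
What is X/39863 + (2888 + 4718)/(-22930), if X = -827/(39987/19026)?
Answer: -693598315397/2030581157685 ≈ -0.34158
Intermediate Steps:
X = -1748278/4443 (X = -827/(39987*(1/19026)) = -827/4443/2114 = -827*2114/4443 = -1748278/4443 ≈ -393.49)
X/39863 + (2888 + 4718)/(-22930) = -1748278/4443/39863 + (2888 + 4718)/(-22930) = -1748278/4443*1/39863 + 7606*(-1/22930) = -1748278/177111309 - 3803/11465 = -693598315397/2030581157685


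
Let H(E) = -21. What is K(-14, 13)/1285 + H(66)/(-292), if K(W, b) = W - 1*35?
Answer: 12677/375220 ≈ 0.033786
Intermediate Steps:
K(W, b) = -35 + W (K(W, b) = W - 35 = -35 + W)
K(-14, 13)/1285 + H(66)/(-292) = (-35 - 14)/1285 - 21/(-292) = -49*1/1285 - 21*(-1/292) = -49/1285 + 21/292 = 12677/375220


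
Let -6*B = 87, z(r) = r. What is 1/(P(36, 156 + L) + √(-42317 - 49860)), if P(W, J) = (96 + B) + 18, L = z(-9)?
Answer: 398/408309 - 4*I*√92177/408309 ≈ 0.00097475 - 0.0029743*I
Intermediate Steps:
L = -9
B = -29/2 (B = -⅙*87 = -29/2 ≈ -14.500)
P(W, J) = 199/2 (P(W, J) = (96 - 29/2) + 18 = 163/2 + 18 = 199/2)
1/(P(36, 156 + L) + √(-42317 - 49860)) = 1/(199/2 + √(-42317 - 49860)) = 1/(199/2 + √(-92177)) = 1/(199/2 + I*√92177)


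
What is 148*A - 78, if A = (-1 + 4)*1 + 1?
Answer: 514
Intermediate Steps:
A = 4 (A = 3*1 + 1 = 3 + 1 = 4)
148*A - 78 = 148*4 - 78 = 592 - 78 = 514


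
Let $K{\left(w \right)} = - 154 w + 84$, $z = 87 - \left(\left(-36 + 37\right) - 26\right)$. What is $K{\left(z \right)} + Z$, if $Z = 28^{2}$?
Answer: $-16380$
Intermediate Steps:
$z = 112$ ($z = 87 - \left(1 - 26\right) = 87 - -25 = 87 + 25 = 112$)
$K{\left(w \right)} = 84 - 154 w$
$Z = 784$
$K{\left(z \right)} + Z = \left(84 - 17248\right) + 784 = -17164 + 784 = -16380$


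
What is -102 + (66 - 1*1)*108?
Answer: 6918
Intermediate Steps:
-102 + (66 - 1*1)*108 = -102 + (66 - 1)*108 = -102 + 65*108 = -102 + 7020 = 6918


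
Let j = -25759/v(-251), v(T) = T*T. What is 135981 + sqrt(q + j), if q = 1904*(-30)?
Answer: 135981 + I*sqrt(3598642879)/251 ≈ 1.3598e+5 + 239.0*I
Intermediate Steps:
v(T) = T**2
q = -57120
j = -25759/63001 (j = -25759/((-251)**2) = -25759/63001 ≈ -0.40887)
135981 + sqrt(q + j) = 135981 + sqrt(-57120 - 25759/63001) = 135981 + sqrt(-3598642879/63001) = 135981 + I*sqrt(3598642879)/251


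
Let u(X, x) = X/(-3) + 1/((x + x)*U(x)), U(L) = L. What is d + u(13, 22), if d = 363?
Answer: 1041571/2904 ≈ 358.67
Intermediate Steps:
u(X, x) = 1/(2*x²) - X/3 (u(X, x) = X/(-3) + 1/((x + x)*x) = X*(-⅓) + 1/(((2*x))*x) = -X/3 + (1/(2*x))/x = -X/3 + 1/(2*x²) = 1/(2*x²) - X/3)
d + u(13, 22) = 363 + ((½)/22² - ⅓*13) = 363 + ((½)*(1/484) - 13/3) = 363 + (1/968 - 13/3) = 363 - 12581/2904 = 1041571/2904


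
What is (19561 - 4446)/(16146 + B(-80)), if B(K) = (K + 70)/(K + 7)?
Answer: 1103395/1178668 ≈ 0.93614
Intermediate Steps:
B(K) = (70 + K)/(7 + K)
(19561 - 4446)/(16146 + B(-80)) = (19561 - 4446)/(16146 + (70 - 80)/(7 - 80)) = 15115/(16146 - 10/(-73)) = 15115/(16146 - 1/73*(-10)) = 15115/(16146 + 10/73) = 15115/(1178668/73) = 15115*(73/1178668) = 1103395/1178668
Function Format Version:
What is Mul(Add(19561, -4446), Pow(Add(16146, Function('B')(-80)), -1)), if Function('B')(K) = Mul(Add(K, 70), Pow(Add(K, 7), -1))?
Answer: Rational(1103395, 1178668) ≈ 0.93614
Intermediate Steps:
Function('B')(K) = Mul(Pow(Add(7, K), -1), Add(70, K)) (Function('B')(K) = Mul(Add(70, K), Pow(Add(7, K), -1)) = Mul(Pow(Add(7, K), -1), Add(70, K)))
Mul(Add(19561, -4446), Pow(Add(16146, Function('B')(-80)), -1)) = Mul(Add(19561, -4446), Pow(Add(16146, Mul(Pow(Add(7, -80), -1), Add(70, -80))), -1)) = Mul(15115, Pow(Add(16146, Mul(Pow(-73, -1), -10)), -1)) = Mul(15115, Pow(Add(16146, Mul(Rational(-1, 73), -10)), -1)) = Mul(15115, Pow(Add(16146, Rational(10, 73)), -1)) = Mul(15115, Pow(Rational(1178668, 73), -1)) = Mul(15115, Rational(73, 1178668)) = Rational(1103395, 1178668)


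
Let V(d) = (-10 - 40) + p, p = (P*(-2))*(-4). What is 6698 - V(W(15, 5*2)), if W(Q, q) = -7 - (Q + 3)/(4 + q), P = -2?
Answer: 6764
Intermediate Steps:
W(Q, q) = -7 - (3 + Q)/(4 + q)
p = -16 (p = -2*(-2)*(-4) = 4*(-4) = -16)
V(d) = -66 (V(d) = (-10 - 40) - 16 = -50 - 16 = -66)
6698 - V(W(15, 5*2)) = 6698 - 1*(-66) = 6698 + 66 = 6764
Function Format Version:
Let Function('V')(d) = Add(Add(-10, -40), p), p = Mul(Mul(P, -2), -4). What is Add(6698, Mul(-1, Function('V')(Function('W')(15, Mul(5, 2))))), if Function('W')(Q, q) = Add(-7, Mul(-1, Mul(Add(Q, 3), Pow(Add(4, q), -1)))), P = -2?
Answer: 6764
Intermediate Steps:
Function('W')(Q, q) = Add(-7, Mul(-1, Pow(Add(4, q), -1), Add(3, Q))) (Function('W')(Q, q) = Add(-7, Mul(-1, Mul(Add(3, Q), Pow(Add(4, q), -1)))) = Add(-7, Mul(-1, Mul(Pow(Add(4, q), -1), Add(3, Q)))) = Add(-7, Mul(-1, Pow(Add(4, q), -1), Add(3, Q))))
p = -16 (p = Mul(Mul(-2, -2), -4) = Mul(4, -4) = -16)
Function('V')(d) = -66 (Function('V')(d) = Add(Add(-10, -40), -16) = Add(-50, -16) = -66)
Add(6698, Mul(-1, Function('V')(Function('W')(15, Mul(5, 2))))) = Add(6698, Mul(-1, -66)) = Add(6698, 66) = 6764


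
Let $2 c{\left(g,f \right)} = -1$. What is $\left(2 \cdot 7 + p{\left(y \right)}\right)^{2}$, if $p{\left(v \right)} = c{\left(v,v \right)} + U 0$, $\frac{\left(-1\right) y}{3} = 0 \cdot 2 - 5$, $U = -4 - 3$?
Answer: $\frac{729}{4} \approx 182.25$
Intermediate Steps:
$c{\left(g,f \right)} = - \frac{1}{2}$ ($c{\left(g,f \right)} = \frac{1}{2} \left(-1\right) = - \frac{1}{2}$)
$U = -7$
$y = 15$ ($y = - 3 \left(0 \cdot 2 - 5\right) = - 3 \left(0 - 5\right) = \left(-3\right) \left(-5\right) = 15$)
$p{\left(v \right)} = - \frac{1}{2}$ ($p{\left(v \right)} = - \frac{1}{2} - 0 = - \frac{1}{2} + 0 = - \frac{1}{2}$)
$\left(2 \cdot 7 + p{\left(y \right)}\right)^{2} = \left(2 \cdot 7 - \frac{1}{2}\right)^{2} = \left(14 - \frac{1}{2}\right)^{2} = \left(\frac{27}{2}\right)^{2} = \frac{729}{4}$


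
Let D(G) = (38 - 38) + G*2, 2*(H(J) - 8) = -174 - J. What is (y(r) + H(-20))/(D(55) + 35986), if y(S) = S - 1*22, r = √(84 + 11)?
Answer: -91/36096 + √95/36096 ≈ -0.0022510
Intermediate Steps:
H(J) = -79 - J/2 (H(J) = 8 + (-174 - J)/2 = 8 + (-87 - J/2) = -79 - J/2)
D(G) = 2*G (D(G) = 0 + 2*G = 2*G)
r = √95 ≈ 9.7468
y(S) = -22 + S (y(S) = S - 22 = -22 + S)
(y(r) + H(-20))/(D(55) + 35986) = ((-22 + √95) + (-79 - ½*(-20)))/(2*55 + 35986) = ((-22 + √95) + (-79 + 10))/(110 + 35986) = ((-22 + √95) - 69)/36096 = (-91 + √95)*(1/36096) = -91/36096 + √95/36096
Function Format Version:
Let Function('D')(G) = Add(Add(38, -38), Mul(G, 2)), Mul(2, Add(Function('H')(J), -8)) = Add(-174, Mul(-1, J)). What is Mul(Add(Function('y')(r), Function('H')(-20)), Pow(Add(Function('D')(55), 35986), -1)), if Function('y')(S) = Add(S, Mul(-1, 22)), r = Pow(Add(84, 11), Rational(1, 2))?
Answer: Add(Rational(-91, 36096), Mul(Rational(1, 36096), Pow(95, Rational(1, 2)))) ≈ -0.0022510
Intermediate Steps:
Function('H')(J) = Add(-79, Mul(Rational(-1, 2), J)) (Function('H')(J) = Add(8, Mul(Rational(1, 2), Add(-174, Mul(-1, J)))) = Add(8, Add(-87, Mul(Rational(-1, 2), J))) = Add(-79, Mul(Rational(-1, 2), J)))
Function('D')(G) = Mul(2, G) (Function('D')(G) = Add(0, Mul(2, G)) = Mul(2, G))
r = Pow(95, Rational(1, 2)) ≈ 9.7468
Function('y')(S) = Add(-22, S) (Function('y')(S) = Add(S, -22) = Add(-22, S))
Mul(Add(Function('y')(r), Function('H')(-20)), Pow(Add(Function('D')(55), 35986), -1)) = Mul(Add(Add(-22, Pow(95, Rational(1, 2))), Add(-79, Mul(Rational(-1, 2), -20))), Pow(Add(Mul(2, 55), 35986), -1)) = Mul(Add(Add(-22, Pow(95, Rational(1, 2))), Add(-79, 10)), Pow(Add(110, 35986), -1)) = Mul(Add(Add(-22, Pow(95, Rational(1, 2))), -69), Pow(36096, -1)) = Mul(Add(-91, Pow(95, Rational(1, 2))), Rational(1, 36096)) = Add(Rational(-91, 36096), Mul(Rational(1, 36096), Pow(95, Rational(1, 2))))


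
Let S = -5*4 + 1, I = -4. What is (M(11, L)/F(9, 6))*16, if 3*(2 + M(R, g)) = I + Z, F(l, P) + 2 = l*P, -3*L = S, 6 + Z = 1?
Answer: -20/13 ≈ -1.5385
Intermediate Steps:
S = -19 (S = -20 + 1 = -19)
Z = -5 (Z = -6 + 1 = -5)
L = 19/3 (L = -⅓*(-19) = 19/3 ≈ 6.3333)
F(l, P) = -2 + P*l (F(l, P) = -2 + l*P = -2 + P*l)
M(R, g) = -5 (M(R, g) = -2 + (-4 - 5)/3 = -2 + (⅓)*(-9) = -2 - 3 = -5)
(M(11, L)/F(9, 6))*16 = -5/(-2 + 6*9)*16 = -5/(-2 + 54)*16 = -5/52*16 = -20/13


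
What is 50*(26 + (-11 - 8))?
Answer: 350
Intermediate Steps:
50*(26 + (-11 - 8)) = 50*(26 - 19) = 50*7 = 350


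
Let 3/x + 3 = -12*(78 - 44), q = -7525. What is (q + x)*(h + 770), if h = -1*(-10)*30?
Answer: -1103090820/137 ≈ -8.0518e+6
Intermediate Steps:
h = 300 (h = 10*30 = 300)
x = -1/137 (x = 3/(-3 - 12*(78 - 44)) = 3/(-3 - 12*34) = 3/(-3 - 408) = 3/(-411) = 3*(-1/411) = -1/137 ≈ -0.0072993)
(q + x)*(h + 770) = (-7525 - 1/137)*(300 + 770) = -1030926/137*1070 = -1103090820/137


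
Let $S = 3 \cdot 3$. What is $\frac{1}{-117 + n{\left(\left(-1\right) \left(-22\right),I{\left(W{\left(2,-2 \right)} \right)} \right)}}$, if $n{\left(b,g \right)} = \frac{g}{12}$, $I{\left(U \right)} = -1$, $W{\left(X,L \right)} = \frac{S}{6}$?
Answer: $- \frac{12}{1405} \approx -0.0085409$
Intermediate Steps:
$S = 9$
$W{\left(X,L \right)} = \frac{3}{2}$ ($W{\left(X,L \right)} = \frac{9}{6} = 9 \cdot \frac{1}{6} = \frac{3}{2}$)
$n{\left(b,g \right)} = \frac{g}{12}$ ($n{\left(b,g \right)} = g \frac{1}{12} = \frac{g}{12}$)
$\frac{1}{-117 + n{\left(\left(-1\right) \left(-22\right),I{\left(W{\left(2,-2 \right)} \right)} \right)}} = \frac{1}{-117 + \frac{1}{12} \left(-1\right)} = \frac{1}{-117 - \frac{1}{12}} = \frac{1}{- \frac{1405}{12}} = - \frac{12}{1405}$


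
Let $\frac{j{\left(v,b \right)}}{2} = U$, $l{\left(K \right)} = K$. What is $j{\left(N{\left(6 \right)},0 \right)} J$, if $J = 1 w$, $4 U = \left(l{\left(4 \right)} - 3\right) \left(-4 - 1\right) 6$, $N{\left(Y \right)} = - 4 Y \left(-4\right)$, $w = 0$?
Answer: $0$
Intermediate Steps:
$N{\left(Y \right)} = 16 Y$
$U = - \frac{15}{2}$ ($U = \frac{\left(4 - 3\right) \left(-4 - 1\right) 6}{4} = \frac{1 \left(\left(-5\right) 6\right)}{4} = \frac{1 \left(-30\right)}{4} = \frac{1}{4} \left(-30\right) = - \frac{15}{2} \approx -7.5$)
$j{\left(v,b \right)} = -15$ ($j{\left(v,b \right)} = 2 \left(- \frac{15}{2}\right) = -15$)
$J = 0$ ($J = 1 \cdot 0 = 0$)
$j{\left(N{\left(6 \right)},0 \right)} J = \left(-15\right) 0 = 0$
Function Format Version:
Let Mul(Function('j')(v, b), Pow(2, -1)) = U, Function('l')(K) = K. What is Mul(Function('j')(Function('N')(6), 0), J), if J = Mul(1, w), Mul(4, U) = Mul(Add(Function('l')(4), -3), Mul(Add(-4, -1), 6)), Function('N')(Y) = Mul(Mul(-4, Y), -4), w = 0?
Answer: 0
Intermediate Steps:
Function('N')(Y) = Mul(16, Y)
U = Rational(-15, 2) (U = Mul(Rational(1, 4), Mul(Add(4, -3), Mul(Add(-4, -1), 6))) = Mul(Rational(1, 4), Mul(1, Mul(-5, 6))) = Mul(Rational(1, 4), Mul(1, -30)) = Mul(Rational(1, 4), -30) = Rational(-15, 2) ≈ -7.5000)
Function('j')(v, b) = -15 (Function('j')(v, b) = Mul(2, Rational(-15, 2)) = -15)
J = 0 (J = Mul(1, 0) = 0)
Mul(Function('j')(Function('N')(6), 0), J) = Mul(-15, 0) = 0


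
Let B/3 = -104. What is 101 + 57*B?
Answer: -17683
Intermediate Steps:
B = -312 (B = 3*(-104) = -312)
101 + 57*B = 101 + 57*(-312) = 101 - 17784 = -17683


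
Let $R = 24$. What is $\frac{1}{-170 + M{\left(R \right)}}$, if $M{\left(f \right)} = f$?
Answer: $- \frac{1}{146} \approx -0.0068493$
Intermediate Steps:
$\frac{1}{-170 + M{\left(R \right)}} = \frac{1}{-170 + 24} = \frac{1}{-146} = - \frac{1}{146}$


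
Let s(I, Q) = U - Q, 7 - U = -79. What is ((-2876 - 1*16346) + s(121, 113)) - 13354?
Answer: -32603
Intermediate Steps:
U = 86 (U = 7 - 1*(-79) = 7 + 79 = 86)
s(I, Q) = 86 - Q
((-2876 - 1*16346) + s(121, 113)) - 13354 = ((-2876 - 1*16346) + (86 - 1*113)) - 13354 = ((-2876 - 16346) + (86 - 113)) - 13354 = (-19222 - 27) - 13354 = -19249 - 13354 = -32603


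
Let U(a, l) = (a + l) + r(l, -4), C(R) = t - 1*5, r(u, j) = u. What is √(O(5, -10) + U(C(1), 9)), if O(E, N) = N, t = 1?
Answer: 2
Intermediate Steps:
C(R) = -4 (C(R) = 1 - 1*5 = 1 - 5 = -4)
U(a, l) = a + 2*l (U(a, l) = (a + l) + l = a + 2*l)
√(O(5, -10) + U(C(1), 9)) = √(-10 + (-4 + 2*9)) = √(-10 + (-4 + 18)) = √(-10 + 14) = √4 = 2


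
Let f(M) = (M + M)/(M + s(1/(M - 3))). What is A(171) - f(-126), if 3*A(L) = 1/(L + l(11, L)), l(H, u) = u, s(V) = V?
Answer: -33336953/16677630 ≈ -1.9989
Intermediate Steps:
f(M) = 2*M/(M + 1/(-3 + M)) (f(M) = (M + M)/(M + 1/(M - 3)) = (2*M)/(M + 1/(-3 + M)) = 2*M/(M + 1/(-3 + M)))
A(L) = 1/(6*L) (A(L) = 1/(3*(L + L)) = 1/(3*((2*L))) = (1/(2*L))/3 = 1/(6*L))
A(171) - f(-126) = (⅙)/171 - 2*(-126)*(-3 - 126)/(1 - 126*(-3 - 126)) = (⅙)*(1/171) - 2*(-126)*(-129)/(1 - 126*(-129)) = 1/1026 - 2*(-126)*(-129)/(1 + 16254) = 1/1026 - 2*(-126)*(-129)/16255 = 1/1026 - 1*32508/16255 = 1/1026 - 32508/16255 = -33336953/16677630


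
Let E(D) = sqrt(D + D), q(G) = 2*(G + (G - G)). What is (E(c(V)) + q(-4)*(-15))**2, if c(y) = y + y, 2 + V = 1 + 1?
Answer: 14400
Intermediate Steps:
V = 0 (V = -2 + (1 + 1) = -2 + 2 = 0)
c(y) = 2*y
q(G) = 2*G (q(G) = 2*(G + 0) = 2*G)
E(D) = sqrt(2)*sqrt(D) (E(D) = sqrt(2*D) = sqrt(2)*sqrt(D))
(E(c(V)) + q(-4)*(-15))**2 = (sqrt(2)*sqrt(2*0) + (2*(-4))*(-15))**2 = (sqrt(2)*sqrt(0) - 8*(-15))**2 = (sqrt(2)*0 + 120)**2 = (0 + 120)**2 = 120**2 = 14400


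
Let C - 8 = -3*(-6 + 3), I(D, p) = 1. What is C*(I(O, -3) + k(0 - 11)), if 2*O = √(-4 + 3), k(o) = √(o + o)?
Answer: 17 + 17*I*√22 ≈ 17.0 + 79.737*I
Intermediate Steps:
k(o) = √2*√o (k(o) = √(2*o) = √2*√o)
O = I/2 (O = √(-4 + 3)/2 = √(-1)/2 = I/2 ≈ 0.5*I)
C = 17 (C = 8 - 3*(-6 + 3) = 8 - 3*(-3) = 8 + 9 = 17)
C*(I(O, -3) + k(0 - 11)) = 17*(1 + √2*√(0 - 11)) = 17*(1 + √2*√(-11)) = 17*(1 + √2*(I*√11)) = 17*(1 + I*√22) = 17 + 17*I*√22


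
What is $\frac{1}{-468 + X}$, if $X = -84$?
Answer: $- \frac{1}{552} \approx -0.0018116$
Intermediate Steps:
$\frac{1}{-468 + X} = \frac{1}{-468 - 84} = \frac{1}{-552} = - \frac{1}{552}$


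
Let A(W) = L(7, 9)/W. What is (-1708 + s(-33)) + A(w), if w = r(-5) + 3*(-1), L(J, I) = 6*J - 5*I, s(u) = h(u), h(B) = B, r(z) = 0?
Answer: -1740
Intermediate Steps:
s(u) = u
L(J, I) = -5*I + 6*J
w = -3 (w = 0 + 3*(-1) = 0 - 3 = -3)
A(W) = -3/W (A(W) = (-5*9 + 6*7)/W = (-45 + 42)/W = -3/W)
(-1708 + s(-33)) + A(w) = (-1708 - 33) - 3/(-3) = -1741 - 3*(-⅓) = -1741 + 1 = -1740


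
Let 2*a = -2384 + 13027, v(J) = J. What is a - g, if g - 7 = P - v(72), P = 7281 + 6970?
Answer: -17729/2 ≈ -8864.5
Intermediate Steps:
a = 10643/2 (a = (-2384 + 13027)/2 = (½)*10643 = 10643/2 ≈ 5321.5)
P = 14251
g = 14186 (g = 7 + (14251 - 1*72) = 7 + (14251 - 72) = 7 + 14179 = 14186)
a - g = 10643/2 - 1*14186 = 10643/2 - 14186 = -17729/2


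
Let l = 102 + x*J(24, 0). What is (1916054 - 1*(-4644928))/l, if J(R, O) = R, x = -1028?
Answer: -364499/1365 ≈ -267.03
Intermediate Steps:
l = -24570 (l = 102 - 1028*24 = 102 - 24672 = -24570)
(1916054 - 1*(-4644928))/l = (1916054 - 1*(-4644928))/(-24570) = (1916054 + 4644928)*(-1/24570) = 6560982*(-1/24570) = -364499/1365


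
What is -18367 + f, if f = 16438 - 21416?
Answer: -23345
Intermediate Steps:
f = -4978
-18367 + f = -18367 - 4978 = -23345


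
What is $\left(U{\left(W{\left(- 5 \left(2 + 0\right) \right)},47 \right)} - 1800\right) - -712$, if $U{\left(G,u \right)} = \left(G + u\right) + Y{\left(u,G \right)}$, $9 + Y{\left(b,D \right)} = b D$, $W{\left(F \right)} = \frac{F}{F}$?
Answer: $-1002$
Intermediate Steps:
$W{\left(F \right)} = 1$
$Y{\left(b,D \right)} = -9 + D b$ ($Y{\left(b,D \right)} = -9 + b D = -9 + D b$)
$U{\left(G,u \right)} = -9 + G + u + G u$ ($U{\left(G,u \right)} = \left(G + u\right) + \left(-9 + G u\right) = -9 + G + u + G u$)
$\left(U{\left(W{\left(- 5 \left(2 + 0\right) \right)},47 \right)} - 1800\right) - -712 = \left(\left(-9 + 1 + 47 + 1 \cdot 47\right) - 1800\right) - -712 = \left(\left(-9 + 1 + 47 + 47\right) - 1800\right) + 712 = \left(86 - 1800\right) + 712 = -1714 + 712 = -1002$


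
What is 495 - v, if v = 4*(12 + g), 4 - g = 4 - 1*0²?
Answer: 447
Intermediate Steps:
g = 0 (g = 4 - (4 - 1*0²) = 4 - (4 - 1*0) = 4 - (4 + 0) = 4 - 1*4 = 4 - 4 = 0)
v = 48 (v = 4*(12 + 0) = 4*12 = 48)
495 - v = 495 - 1*48 = 495 - 48 = 447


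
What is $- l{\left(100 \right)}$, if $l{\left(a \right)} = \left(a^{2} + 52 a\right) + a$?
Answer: $-15300$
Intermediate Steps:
$l{\left(a \right)} = a^{2} + 53 a$
$- l{\left(100 \right)} = - 100 \left(53 + 100\right) = - 100 \cdot 153 = \left(-1\right) 15300 = -15300$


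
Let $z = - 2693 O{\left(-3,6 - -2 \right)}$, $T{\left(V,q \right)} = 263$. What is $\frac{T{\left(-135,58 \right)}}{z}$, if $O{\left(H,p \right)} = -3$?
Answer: $\frac{263}{8079} \approx 0.032554$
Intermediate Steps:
$z = 8079$ ($z = \left(-2693\right) \left(-3\right) = 8079$)
$\frac{T{\left(-135,58 \right)}}{z} = \frac{263}{8079}$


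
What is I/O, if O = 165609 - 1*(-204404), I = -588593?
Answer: -588593/370013 ≈ -1.5907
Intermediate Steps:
O = 370013 (O = 165609 + 204404 = 370013)
I/O = -588593/370013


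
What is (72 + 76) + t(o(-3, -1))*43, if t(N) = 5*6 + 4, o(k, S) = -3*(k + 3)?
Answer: 1610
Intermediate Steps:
o(k, S) = -9 - 3*k (o(k, S) = -3*(3 + k) = -9 - 3*k)
t(N) = 34 (t(N) = 30 + 4 = 34)
(72 + 76) + t(o(-3, -1))*43 = (72 + 76) + 34*43 = 148 + 1462 = 1610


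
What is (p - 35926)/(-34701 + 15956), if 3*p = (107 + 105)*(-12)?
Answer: 36774/18745 ≈ 1.9618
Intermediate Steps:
p = -848 (p = ((107 + 105)*(-12))/3 = (212*(-12))/3 = (⅓)*(-2544) = -848)
(p - 35926)/(-34701 + 15956) = (-848 - 35926)/(-34701 + 15956) = -36774/(-18745) = -36774*(-1/18745) = 36774/18745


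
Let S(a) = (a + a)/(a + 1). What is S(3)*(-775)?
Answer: -2325/2 ≈ -1162.5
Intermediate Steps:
S(a) = 2*a/(1 + a) (S(a) = (2*a)/(1 + a) = 2*a/(1 + a))
S(3)*(-775) = (2*3/(1 + 3))*(-775) = (2*3/4)*(-775) = (2*3*(¼))*(-775) = (3/2)*(-775) = -2325/2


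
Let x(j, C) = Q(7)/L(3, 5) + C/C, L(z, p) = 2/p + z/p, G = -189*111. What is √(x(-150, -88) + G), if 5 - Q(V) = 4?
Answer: I*√20977 ≈ 144.83*I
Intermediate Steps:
G = -20979
Q(V) = 1 (Q(V) = 5 - 1*4 = 5 - 4 = 1)
x(j, C) = 2 (x(j, C) = 1/((2 + 3)/5) + C/C = 1/((⅕)*5) + 1 = 1/1 + 1 = 1*1 + 1 = 1 + 1 = 2)
√(x(-150, -88) + G) = √(2 - 20979) = √(-20977) = I*√20977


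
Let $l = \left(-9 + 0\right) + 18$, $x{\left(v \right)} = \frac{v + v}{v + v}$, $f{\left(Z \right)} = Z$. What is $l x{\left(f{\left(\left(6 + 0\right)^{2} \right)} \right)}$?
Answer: $9$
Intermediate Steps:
$x{\left(v \right)} = 1$ ($x{\left(v \right)} = \frac{2 v}{2 v} = 2 v \frac{1}{2 v} = 1$)
$l = 9$ ($l = -9 + 18 = 9$)
$l x{\left(f{\left(\left(6 + 0\right)^{2} \right)} \right)} = 9 \cdot 1 = 9$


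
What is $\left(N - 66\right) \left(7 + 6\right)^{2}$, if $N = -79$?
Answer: $-24505$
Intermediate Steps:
$\left(N - 66\right) \left(7 + 6\right)^{2} = \left(-79 - 66\right) \left(7 + 6\right)^{2} = - 145 \cdot 13^{2} = \left(-145\right) 169 = -24505$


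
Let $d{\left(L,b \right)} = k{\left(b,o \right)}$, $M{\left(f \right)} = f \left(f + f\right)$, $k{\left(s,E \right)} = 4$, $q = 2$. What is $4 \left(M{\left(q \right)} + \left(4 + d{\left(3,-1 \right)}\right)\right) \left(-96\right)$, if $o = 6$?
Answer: $-6144$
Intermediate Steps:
$M{\left(f \right)} = 2 f^{2}$ ($M{\left(f \right)} = f 2 f = 2 f^{2}$)
$d{\left(L,b \right)} = 4$
$4 \left(M{\left(q \right)} + \left(4 + d{\left(3,-1 \right)}\right)\right) \left(-96\right) = 4 \left(2 \cdot 2^{2} + \left(4 + 4\right)\right) \left(-96\right) = 4 \left(2 \cdot 4 + 8\right) \left(-96\right) = 4 \left(8 + 8\right) \left(-96\right) = 4 \cdot 16 \left(-96\right) = 64 \left(-96\right) = -6144$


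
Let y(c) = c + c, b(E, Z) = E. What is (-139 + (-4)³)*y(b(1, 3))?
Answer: -406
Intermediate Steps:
y(c) = 2*c
(-139 + (-4)³)*y(b(1, 3)) = (-139 + (-4)³)*(2*1) = (-139 - 64)*2 = -203*2 = -406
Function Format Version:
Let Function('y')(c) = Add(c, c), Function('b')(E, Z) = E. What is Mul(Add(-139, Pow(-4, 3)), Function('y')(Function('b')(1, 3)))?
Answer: -406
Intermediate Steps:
Function('y')(c) = Mul(2, c)
Mul(Add(-139, Pow(-4, 3)), Function('y')(Function('b')(1, 3))) = Mul(Add(-139, Pow(-4, 3)), Mul(2, 1)) = Mul(Add(-139, -64), 2) = Mul(-203, 2) = -406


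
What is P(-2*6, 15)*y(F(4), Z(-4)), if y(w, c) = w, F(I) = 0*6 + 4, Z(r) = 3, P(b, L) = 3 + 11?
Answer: 56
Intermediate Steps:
P(b, L) = 14
F(I) = 4 (F(I) = 0 + 4 = 4)
P(-2*6, 15)*y(F(4), Z(-4)) = 14*4 = 56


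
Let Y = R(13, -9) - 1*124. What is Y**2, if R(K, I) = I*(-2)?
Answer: 11236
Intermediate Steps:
R(K, I) = -2*I
Y = -106 (Y = -2*(-9) - 1*124 = 18 - 124 = -106)
Y**2 = (-106)**2 = 11236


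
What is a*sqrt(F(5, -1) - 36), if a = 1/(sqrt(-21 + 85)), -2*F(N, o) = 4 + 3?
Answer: I*sqrt(158)/16 ≈ 0.78561*I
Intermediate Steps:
F(N, o) = -7/2 (F(N, o) = -(4 + 3)/2 = -1/2*7 = -7/2)
a = 1/8 (a = 1/(sqrt(64)) = 1/8 ≈ 0.12500)
a*sqrt(F(5, -1) - 36) = sqrt(-7/2 - 36)/8 = sqrt(-79/2)/8 = (I*sqrt(158)/2)/8 = I*sqrt(158)/16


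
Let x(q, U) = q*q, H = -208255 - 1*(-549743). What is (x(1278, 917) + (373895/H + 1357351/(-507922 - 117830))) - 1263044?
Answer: 9889396362417499/26710849872 ≈ 3.7024e+5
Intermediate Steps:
H = 341488 (H = -208255 + 549743 = 341488)
x(q, U) = q²
(x(1278, 917) + (373895/H + 1357351/(-507922 - 117830))) - 1263044 = (1278² + (373895/341488 + 1357351/(-507922 - 117830))) - 1263044 = (1633284 + (373895*(1/341488) + 1357351/(-625752))) - 1263044 = (1633284 + (373895/341488 + 1357351*(-1/625752))) - 1263044 = (1633284 + (373895/341488 - 1357351/625752)) - 1263044 = (1633284 - 28694191781/26710849872) - 1263044 = 43626375028147867/26710849872 - 1263044 = 9889396362417499/26710849872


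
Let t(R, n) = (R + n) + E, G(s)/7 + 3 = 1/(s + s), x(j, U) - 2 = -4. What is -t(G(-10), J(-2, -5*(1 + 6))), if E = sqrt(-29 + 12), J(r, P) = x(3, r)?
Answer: 467/20 - I*sqrt(17) ≈ 23.35 - 4.1231*I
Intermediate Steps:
x(j, U) = -2 (x(j, U) = 2 - 4 = -2)
J(r, P) = -2
G(s) = -21 + 7/(2*s) (G(s) = -21 + 7/(s + s) = -21 + 7/((2*s)) = -21 + 7*(1/(2*s)) = -21 + 7/(2*s))
E = I*sqrt(17) (E = sqrt(-17) = I*sqrt(17) ≈ 4.1231*I)
t(R, n) = R + n + I*sqrt(17) (t(R, n) = (R + n) + I*sqrt(17) = R + n + I*sqrt(17))
-t(G(-10), J(-2, -5*(1 + 6))) = -((-21 + (7/2)/(-10)) - 2 + I*sqrt(17)) = -((-21 + (7/2)*(-1/10)) - 2 + I*sqrt(17)) = -((-21 - 7/20) - 2 + I*sqrt(17)) = -(-427/20 - 2 + I*sqrt(17)) = -(-467/20 + I*sqrt(17)) = 467/20 - I*sqrt(17)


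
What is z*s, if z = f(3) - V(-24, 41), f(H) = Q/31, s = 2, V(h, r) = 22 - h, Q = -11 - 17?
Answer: -2908/31 ≈ -93.806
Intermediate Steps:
Q = -28
f(H) = -28/31
z = -1454/31 (z = -28/31 - (22 - 1*(-24)) = -28/31 - (22 + 24) = -28/31 - 1*46 = -28/31 - 46 = -1454/31 ≈ -46.903)
z*s = -1454/31*2 = -2908/31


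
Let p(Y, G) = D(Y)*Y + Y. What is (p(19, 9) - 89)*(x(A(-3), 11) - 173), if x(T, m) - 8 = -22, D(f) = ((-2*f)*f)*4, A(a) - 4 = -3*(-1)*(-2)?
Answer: 10274154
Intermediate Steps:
A(a) = -2 (A(a) = 4 - 3*(-1)*(-2) = 4 + 3*(-2) = 4 - 6 = -2)
D(f) = -8*f**2 (D(f) = -2*f**2*4 = -8*f**2)
x(T, m) = -14 (x(T, m) = 8 - 22 = -14)
p(Y, G) = Y - 8*Y**3 (p(Y, G) = (-8*Y**2)*Y + Y = -8*Y**3 + Y = Y - 8*Y**3)
(p(19, 9) - 89)*(x(A(-3), 11) - 173) = ((19 - 8*19**3) - 89)*(-14 - 173) = ((19 - 8*6859) - 89)*(-187) = ((19 - 54872) - 89)*(-187) = (-54853 - 89)*(-187) = -54942*(-187) = 10274154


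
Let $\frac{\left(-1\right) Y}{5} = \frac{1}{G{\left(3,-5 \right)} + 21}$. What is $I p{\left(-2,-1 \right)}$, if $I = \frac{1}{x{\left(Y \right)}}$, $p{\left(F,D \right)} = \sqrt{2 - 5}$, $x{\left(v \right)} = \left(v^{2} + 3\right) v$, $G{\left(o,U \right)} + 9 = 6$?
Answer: $- \frac{5832 i \sqrt{3}}{4985} \approx - 2.0263 i$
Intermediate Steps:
$G{\left(o,U \right)} = -3$ ($G{\left(o,U \right)} = -9 + 6 = -3$)
$Y = - \frac{5}{18}$ ($Y = - \frac{5}{-3 + 21} = - \frac{5}{18} \approx -0.27778$)
$x{\left(v \right)} = v \left(3 + v^{2}\right)$ ($x{\left(v \right)} = \left(3 + v^{2}\right) v = v \left(3 + v^{2}\right)$)
$p{\left(F,D \right)} = i \sqrt{3}$ ($p{\left(F,D \right)} = \sqrt{-3} = i \sqrt{3}$)
$I = - \frac{5832}{4985}$ ($I = \frac{1}{\left(- \frac{5}{18}\right) \left(3 + \left(- \frac{5}{18}\right)^{2}\right)} = \frac{1}{\left(- \frac{5}{18}\right) \left(3 + \frac{25}{324}\right)} = \frac{1}{\left(- \frac{5}{18}\right) \frac{997}{324}} = \frac{1}{- \frac{4985}{5832}} = - \frac{5832}{4985} \approx -1.1699$)
$I p{\left(-2,-1 \right)} = - \frac{5832 i \sqrt{3}}{4985}$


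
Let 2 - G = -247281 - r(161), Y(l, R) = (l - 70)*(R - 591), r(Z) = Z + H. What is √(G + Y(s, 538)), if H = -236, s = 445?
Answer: √227333 ≈ 476.79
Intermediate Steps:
r(Z) = -236 + Z (r(Z) = Z - 236 = -236 + Z)
Y(l, R) = (-591 + R)*(-70 + l) (Y(l, R) = (-70 + l)*(-591 + R) = (-591 + R)*(-70 + l))
G = 247208 (G = 2 - (-247281 - (-236 + 161)) = 2 - (-247281 - 1*(-75)) = 2 - (-247281 + 75) = 2 - 1*(-247206) = 2 + 247206 = 247208)
√(G + Y(s, 538)) = √(247208 + (41370 - 591*445 - 70*538 + 538*445)) = √(247208 + (41370 - 262995 - 37660 + 239410)) = √(247208 - 19875) = √227333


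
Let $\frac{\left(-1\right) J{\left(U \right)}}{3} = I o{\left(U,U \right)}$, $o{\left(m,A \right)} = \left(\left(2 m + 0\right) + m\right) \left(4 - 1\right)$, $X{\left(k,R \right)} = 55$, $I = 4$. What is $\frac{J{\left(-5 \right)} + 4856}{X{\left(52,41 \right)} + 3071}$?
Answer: $\frac{2698}{1563} \approx 1.7262$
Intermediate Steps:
$o{\left(m,A \right)} = 9 m$ ($o{\left(m,A \right)} = \left(2 m + m\right) 3 = 3 m 3 = 9 m$)
$J{\left(U \right)} = - 108 U$ ($J{\left(U \right)} = - 3 \cdot 4 \cdot 9 U = - 3 \cdot 36 U = - 108 U$)
$\frac{J{\left(-5 \right)} + 4856}{X{\left(52,41 \right)} + 3071} = \frac{\left(-108\right) \left(-5\right) + 4856}{55 + 3071} = \frac{540 + 4856}{3126} = 5396 \cdot \frac{1}{3126} = \frac{2698}{1563}$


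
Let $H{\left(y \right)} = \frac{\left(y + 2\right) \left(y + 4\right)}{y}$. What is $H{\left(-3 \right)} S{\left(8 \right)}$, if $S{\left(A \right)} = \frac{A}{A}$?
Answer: $\frac{1}{3} \approx 0.33333$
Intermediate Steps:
$S{\left(A \right)} = 1$
$H{\left(y \right)} = \frac{\left(2 + y\right) \left(4 + y\right)}{y}$
$H{\left(-3 \right)} S{\left(8 \right)} = \left(6 - 3 + \frac{8}{-3}\right) 1 = \left(6 - 3 + 8 \left(- \frac{1}{3}\right)\right) 1 = \left(6 - 3 - \frac{8}{3}\right) 1 = \frac{1}{3} \cdot 1 = \frac{1}{3}$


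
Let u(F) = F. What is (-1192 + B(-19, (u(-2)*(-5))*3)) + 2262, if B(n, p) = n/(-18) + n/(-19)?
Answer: 19297/18 ≈ 1072.1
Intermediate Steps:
B(n, p) = -37*n/342 (B(n, p) = n*(-1/18) + n*(-1/19) = -n/18 - n/19 = -37*n/342)
(-1192 + B(-19, (u(-2)*(-5))*3)) + 2262 = (-1192 - 37/342*(-19)) + 2262 = (-1192 + 37/18) + 2262 = -21419/18 + 2262 = 19297/18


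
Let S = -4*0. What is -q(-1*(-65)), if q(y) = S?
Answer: 0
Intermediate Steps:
S = 0
q(y) = 0
-q(-1*(-65)) = -1*0 = 0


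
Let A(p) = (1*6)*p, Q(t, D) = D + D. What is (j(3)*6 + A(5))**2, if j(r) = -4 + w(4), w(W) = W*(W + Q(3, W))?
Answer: 86436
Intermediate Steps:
Q(t, D) = 2*D
w(W) = 3*W**2 (w(W) = W*(W + 2*W) = W*(3*W) = 3*W**2)
A(p) = 6*p
j(r) = 44 (j(r) = -4 + 3*4**2 = -4 + 3*16 = -4 + 48 = 44)
(j(3)*6 + A(5))**2 = (44*6 + 6*5)**2 = (264 + 30)**2 = 294**2 = 86436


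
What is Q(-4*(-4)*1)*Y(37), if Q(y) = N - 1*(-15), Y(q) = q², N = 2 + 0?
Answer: 23273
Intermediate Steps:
N = 2
Q(y) = 17 (Q(y) = 2 - 1*(-15) = 2 + 15 = 17)
Q(-4*(-4)*1)*Y(37) = 17*37² = 17*1369 = 23273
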